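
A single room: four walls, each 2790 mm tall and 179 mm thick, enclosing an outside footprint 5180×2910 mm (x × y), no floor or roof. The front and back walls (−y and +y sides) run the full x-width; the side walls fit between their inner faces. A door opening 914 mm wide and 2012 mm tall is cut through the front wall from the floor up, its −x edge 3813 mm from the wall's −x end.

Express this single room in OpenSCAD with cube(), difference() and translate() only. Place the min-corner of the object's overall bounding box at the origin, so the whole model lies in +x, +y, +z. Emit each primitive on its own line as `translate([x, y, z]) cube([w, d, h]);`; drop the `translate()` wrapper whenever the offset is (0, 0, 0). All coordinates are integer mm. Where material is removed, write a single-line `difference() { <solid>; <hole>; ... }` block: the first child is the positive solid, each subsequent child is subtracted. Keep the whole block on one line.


difference() { cube([5180, 179, 2790]); translate([3813, 0, 0]) cube([914, 179, 2012]); }
translate([0, 2731, 0]) cube([5180, 179, 2790]);
translate([0, 179, 0]) cube([179, 2552, 2790]);
translate([5001, 179, 0]) cube([179, 2552, 2790]);


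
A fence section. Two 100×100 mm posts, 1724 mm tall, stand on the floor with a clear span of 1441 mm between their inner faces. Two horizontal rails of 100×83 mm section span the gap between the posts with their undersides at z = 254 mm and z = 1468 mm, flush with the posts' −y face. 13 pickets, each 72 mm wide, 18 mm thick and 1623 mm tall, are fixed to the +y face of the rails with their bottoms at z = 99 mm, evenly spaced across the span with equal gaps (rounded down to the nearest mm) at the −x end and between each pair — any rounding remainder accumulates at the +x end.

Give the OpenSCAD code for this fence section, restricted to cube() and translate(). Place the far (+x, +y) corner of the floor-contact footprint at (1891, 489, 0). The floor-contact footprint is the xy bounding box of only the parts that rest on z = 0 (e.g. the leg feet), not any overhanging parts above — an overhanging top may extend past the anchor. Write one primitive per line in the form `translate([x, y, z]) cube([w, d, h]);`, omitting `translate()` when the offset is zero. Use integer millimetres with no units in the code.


translate([250, 389, 0]) cube([100, 100, 1724]);
translate([1791, 389, 0]) cube([100, 100, 1724]);
translate([350, 389, 254]) cube([1441, 100, 83]);
translate([350, 389, 1468]) cube([1441, 100, 83]);
translate([386, 489, 99]) cube([72, 18, 1623]);
translate([494, 489, 99]) cube([72, 18, 1623]);
translate([602, 489, 99]) cube([72, 18, 1623]);
translate([710, 489, 99]) cube([72, 18, 1623]);
translate([818, 489, 99]) cube([72, 18, 1623]);
translate([926, 489, 99]) cube([72, 18, 1623]);
translate([1034, 489, 99]) cube([72, 18, 1623]);
translate([1142, 489, 99]) cube([72, 18, 1623]);
translate([1250, 489, 99]) cube([72, 18, 1623]);
translate([1358, 489, 99]) cube([72, 18, 1623]);
translate([1466, 489, 99]) cube([72, 18, 1623]);
translate([1574, 489, 99]) cube([72, 18, 1623]);
translate([1682, 489, 99]) cube([72, 18, 1623]);


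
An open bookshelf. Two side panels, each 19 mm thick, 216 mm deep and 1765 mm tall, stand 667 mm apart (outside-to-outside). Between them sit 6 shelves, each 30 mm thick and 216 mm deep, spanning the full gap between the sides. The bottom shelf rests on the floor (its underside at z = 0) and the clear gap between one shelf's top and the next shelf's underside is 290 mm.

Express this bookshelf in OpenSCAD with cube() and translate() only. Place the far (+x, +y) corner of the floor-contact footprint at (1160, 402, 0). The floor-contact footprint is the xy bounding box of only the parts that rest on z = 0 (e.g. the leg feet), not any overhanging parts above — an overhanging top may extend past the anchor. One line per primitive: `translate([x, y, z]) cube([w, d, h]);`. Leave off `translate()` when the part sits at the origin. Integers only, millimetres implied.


translate([493, 186, 0]) cube([19, 216, 1765]);
translate([1141, 186, 0]) cube([19, 216, 1765]);
translate([512, 186, 0]) cube([629, 216, 30]);
translate([512, 186, 320]) cube([629, 216, 30]);
translate([512, 186, 640]) cube([629, 216, 30]);
translate([512, 186, 960]) cube([629, 216, 30]);
translate([512, 186, 1280]) cube([629, 216, 30]);
translate([512, 186, 1600]) cube([629, 216, 30]);


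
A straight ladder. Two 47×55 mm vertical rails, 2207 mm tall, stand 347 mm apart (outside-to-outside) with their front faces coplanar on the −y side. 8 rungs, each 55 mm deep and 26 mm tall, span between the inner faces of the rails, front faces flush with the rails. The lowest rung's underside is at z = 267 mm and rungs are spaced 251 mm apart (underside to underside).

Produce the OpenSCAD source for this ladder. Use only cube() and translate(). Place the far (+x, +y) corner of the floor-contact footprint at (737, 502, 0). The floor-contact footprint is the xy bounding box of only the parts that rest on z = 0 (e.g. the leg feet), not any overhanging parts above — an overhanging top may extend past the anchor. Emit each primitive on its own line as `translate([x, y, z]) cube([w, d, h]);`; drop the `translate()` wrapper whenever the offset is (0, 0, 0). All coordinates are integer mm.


translate([390, 447, 0]) cube([47, 55, 2207]);
translate([690, 447, 0]) cube([47, 55, 2207]);
translate([437, 447, 267]) cube([253, 55, 26]);
translate([437, 447, 518]) cube([253, 55, 26]);
translate([437, 447, 769]) cube([253, 55, 26]);
translate([437, 447, 1020]) cube([253, 55, 26]);
translate([437, 447, 1271]) cube([253, 55, 26]);
translate([437, 447, 1522]) cube([253, 55, 26]);
translate([437, 447, 1773]) cube([253, 55, 26]);
translate([437, 447, 2024]) cube([253, 55, 26]);


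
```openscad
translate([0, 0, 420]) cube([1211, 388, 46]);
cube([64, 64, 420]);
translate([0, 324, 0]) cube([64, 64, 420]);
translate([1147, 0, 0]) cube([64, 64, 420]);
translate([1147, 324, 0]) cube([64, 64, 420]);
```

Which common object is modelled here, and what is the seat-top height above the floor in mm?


A bench. The seat-top height is 466 mm.

A long slab on four corner posts — a bench. The slab sits at z = 420 with thickness 46, so the top is 420 + 46 = 466 mm.


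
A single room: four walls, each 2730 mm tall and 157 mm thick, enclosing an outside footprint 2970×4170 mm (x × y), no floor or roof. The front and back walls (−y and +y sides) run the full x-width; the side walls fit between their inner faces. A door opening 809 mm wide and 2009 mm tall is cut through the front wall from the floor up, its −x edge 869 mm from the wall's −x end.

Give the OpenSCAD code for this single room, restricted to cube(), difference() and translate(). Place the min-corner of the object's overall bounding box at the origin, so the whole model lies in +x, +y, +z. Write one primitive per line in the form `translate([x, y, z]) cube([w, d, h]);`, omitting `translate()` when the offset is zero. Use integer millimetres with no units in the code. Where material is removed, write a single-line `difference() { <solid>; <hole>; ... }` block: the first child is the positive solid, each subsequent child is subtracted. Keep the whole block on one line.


difference() { cube([2970, 157, 2730]); translate([869, 0, 0]) cube([809, 157, 2009]); }
translate([0, 4013, 0]) cube([2970, 157, 2730]);
translate([0, 157, 0]) cube([157, 3856, 2730]);
translate([2813, 157, 0]) cube([157, 3856, 2730]);


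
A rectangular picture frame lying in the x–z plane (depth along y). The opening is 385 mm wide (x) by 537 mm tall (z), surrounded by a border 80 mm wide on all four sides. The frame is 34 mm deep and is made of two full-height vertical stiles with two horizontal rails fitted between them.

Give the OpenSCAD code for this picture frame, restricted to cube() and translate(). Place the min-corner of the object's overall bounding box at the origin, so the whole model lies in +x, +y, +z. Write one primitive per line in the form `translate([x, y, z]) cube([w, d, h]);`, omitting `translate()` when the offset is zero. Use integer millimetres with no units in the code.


cube([80, 34, 697]);
translate([465, 0, 0]) cube([80, 34, 697]);
translate([80, 0, 0]) cube([385, 34, 80]);
translate([80, 0, 617]) cube([385, 34, 80]);


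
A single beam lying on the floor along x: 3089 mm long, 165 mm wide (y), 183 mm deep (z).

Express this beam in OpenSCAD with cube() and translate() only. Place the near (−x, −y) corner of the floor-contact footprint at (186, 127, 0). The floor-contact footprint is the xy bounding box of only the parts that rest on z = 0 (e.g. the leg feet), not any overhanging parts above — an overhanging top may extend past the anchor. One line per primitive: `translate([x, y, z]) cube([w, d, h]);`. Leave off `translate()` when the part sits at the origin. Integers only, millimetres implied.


translate([186, 127, 0]) cube([3089, 165, 183]);


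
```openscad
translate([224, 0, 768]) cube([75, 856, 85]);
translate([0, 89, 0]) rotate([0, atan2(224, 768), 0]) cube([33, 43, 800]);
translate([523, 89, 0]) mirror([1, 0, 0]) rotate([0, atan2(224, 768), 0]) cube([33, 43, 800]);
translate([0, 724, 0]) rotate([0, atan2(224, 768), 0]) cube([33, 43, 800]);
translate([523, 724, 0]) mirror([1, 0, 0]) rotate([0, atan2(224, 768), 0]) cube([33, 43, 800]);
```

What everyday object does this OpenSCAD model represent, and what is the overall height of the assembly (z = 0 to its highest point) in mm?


A sawhorse. The overall height is 853 mm.

A beam across two mirrored pairs of raked legs — a sawhorse. The beam's underside is at z = 768 (matching the legs' vertical rise in atan2(224, 768)) and the beam is 85 mm tall, so its top is at 768 + 85 = 853 mm. The raked legs top out at the beam's underside, so that is the highest point.


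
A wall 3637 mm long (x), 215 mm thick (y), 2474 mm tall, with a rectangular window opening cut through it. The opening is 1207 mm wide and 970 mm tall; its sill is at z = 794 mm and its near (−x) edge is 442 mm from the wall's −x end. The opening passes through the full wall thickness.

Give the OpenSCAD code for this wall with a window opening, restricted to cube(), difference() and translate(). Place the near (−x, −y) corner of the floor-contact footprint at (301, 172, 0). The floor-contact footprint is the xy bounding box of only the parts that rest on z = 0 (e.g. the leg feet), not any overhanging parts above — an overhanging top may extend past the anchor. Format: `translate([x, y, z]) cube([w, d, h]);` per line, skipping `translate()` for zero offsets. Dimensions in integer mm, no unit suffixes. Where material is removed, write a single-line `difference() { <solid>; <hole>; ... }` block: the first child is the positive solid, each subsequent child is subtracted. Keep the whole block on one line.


difference() { translate([301, 172, 0]) cube([3637, 215, 2474]); translate([743, 172, 794]) cube([1207, 215, 970]); }


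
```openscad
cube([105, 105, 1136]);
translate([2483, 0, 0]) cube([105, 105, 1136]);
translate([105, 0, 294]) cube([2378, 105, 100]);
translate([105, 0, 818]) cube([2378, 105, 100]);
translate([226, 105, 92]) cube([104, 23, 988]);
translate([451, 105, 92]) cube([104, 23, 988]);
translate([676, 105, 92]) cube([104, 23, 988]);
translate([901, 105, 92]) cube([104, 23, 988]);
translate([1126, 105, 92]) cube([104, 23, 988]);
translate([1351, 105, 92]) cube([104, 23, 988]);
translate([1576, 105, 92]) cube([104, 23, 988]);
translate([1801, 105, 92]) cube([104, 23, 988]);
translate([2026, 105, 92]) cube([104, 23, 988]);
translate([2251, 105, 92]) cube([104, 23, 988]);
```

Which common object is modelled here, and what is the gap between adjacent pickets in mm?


A fence section. The picket gap is 121 mm.

Two posts, two rails, 10 pickets — a fence section. Span 2378 mm holds 10 pickets of 104 mm with 11 equal gaps: ⌊(2378 − 10·104) / 11⌋ = 121 mm.


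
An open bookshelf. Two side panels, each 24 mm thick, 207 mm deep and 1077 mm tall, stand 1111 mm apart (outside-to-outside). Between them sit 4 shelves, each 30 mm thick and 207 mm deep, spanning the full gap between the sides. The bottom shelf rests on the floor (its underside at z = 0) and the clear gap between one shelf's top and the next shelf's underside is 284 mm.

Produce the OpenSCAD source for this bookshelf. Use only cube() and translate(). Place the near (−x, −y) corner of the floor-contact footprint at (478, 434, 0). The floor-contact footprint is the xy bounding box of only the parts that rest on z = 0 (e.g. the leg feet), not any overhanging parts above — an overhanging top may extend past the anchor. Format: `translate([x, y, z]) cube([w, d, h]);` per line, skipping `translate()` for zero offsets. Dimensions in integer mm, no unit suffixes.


translate([478, 434, 0]) cube([24, 207, 1077]);
translate([1565, 434, 0]) cube([24, 207, 1077]);
translate([502, 434, 0]) cube([1063, 207, 30]);
translate([502, 434, 314]) cube([1063, 207, 30]);
translate([502, 434, 628]) cube([1063, 207, 30]);
translate([502, 434, 942]) cube([1063, 207, 30]);


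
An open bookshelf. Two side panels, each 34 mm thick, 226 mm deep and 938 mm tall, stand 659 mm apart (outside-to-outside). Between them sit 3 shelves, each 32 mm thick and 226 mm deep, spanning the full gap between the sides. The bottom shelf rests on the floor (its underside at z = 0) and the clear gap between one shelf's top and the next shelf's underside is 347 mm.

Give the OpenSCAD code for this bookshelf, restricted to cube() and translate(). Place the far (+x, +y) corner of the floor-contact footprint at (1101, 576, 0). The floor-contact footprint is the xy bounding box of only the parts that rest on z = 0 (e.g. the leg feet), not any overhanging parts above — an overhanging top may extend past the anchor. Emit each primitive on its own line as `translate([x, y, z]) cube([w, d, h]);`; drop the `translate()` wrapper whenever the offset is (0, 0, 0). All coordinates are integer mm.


translate([442, 350, 0]) cube([34, 226, 938]);
translate([1067, 350, 0]) cube([34, 226, 938]);
translate([476, 350, 0]) cube([591, 226, 32]);
translate([476, 350, 379]) cube([591, 226, 32]);
translate([476, 350, 758]) cube([591, 226, 32]);


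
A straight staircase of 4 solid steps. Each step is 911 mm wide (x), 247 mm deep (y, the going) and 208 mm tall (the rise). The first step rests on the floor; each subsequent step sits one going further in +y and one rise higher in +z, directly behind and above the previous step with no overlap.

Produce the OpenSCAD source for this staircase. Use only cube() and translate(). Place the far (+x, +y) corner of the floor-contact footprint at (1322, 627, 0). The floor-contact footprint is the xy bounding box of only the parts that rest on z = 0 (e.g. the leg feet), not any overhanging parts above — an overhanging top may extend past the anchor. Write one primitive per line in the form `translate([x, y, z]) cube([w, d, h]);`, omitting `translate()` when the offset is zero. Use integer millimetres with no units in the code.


translate([411, 380, 0]) cube([911, 247, 208]);
translate([411, 627, 208]) cube([911, 247, 208]);
translate([411, 874, 416]) cube([911, 247, 208]);
translate([411, 1121, 624]) cube([911, 247, 208]);


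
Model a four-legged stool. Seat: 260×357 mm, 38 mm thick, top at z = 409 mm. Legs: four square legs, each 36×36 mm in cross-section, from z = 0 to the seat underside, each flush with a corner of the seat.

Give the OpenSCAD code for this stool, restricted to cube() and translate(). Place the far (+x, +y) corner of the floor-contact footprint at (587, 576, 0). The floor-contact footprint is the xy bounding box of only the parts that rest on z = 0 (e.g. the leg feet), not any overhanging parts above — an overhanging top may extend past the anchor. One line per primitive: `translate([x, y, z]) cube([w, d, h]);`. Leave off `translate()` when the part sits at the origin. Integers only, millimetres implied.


translate([327, 219, 371]) cube([260, 357, 38]);
translate([327, 219, 0]) cube([36, 36, 371]);
translate([551, 219, 0]) cube([36, 36, 371]);
translate([327, 540, 0]) cube([36, 36, 371]);
translate([551, 540, 0]) cube([36, 36, 371]);


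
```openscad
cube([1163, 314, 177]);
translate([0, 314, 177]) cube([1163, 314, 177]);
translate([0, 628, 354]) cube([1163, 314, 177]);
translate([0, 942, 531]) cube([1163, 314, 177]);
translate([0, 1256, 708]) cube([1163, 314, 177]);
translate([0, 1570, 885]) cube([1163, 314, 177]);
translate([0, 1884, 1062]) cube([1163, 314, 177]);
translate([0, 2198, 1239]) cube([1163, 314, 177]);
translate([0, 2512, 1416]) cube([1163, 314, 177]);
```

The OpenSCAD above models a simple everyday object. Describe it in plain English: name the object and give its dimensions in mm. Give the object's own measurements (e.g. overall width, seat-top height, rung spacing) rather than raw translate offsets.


A straight staircase of 9 solid steps. Each step is 1163 mm wide (x), 314 mm deep (y, the going) and 177 mm tall (the rise). The first step rests on the floor; each subsequent step sits one going further in +y and one rise higher in +z, directly behind and above the previous step with no overlap.


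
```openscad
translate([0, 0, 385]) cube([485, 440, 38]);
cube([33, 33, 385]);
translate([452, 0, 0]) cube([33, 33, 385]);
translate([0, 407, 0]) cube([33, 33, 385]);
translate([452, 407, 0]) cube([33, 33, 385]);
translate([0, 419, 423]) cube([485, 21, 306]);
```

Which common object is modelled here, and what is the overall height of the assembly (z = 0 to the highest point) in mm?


A chair. The overall height is 729 mm.

A slab on four corner posts with a tall panel at the back — a chair. The seat slab sits at z = 385 with thickness 38, and the 306 mm backrest starts at the seat top, so the overall height is 385 + 38 + 306 = 729 mm.


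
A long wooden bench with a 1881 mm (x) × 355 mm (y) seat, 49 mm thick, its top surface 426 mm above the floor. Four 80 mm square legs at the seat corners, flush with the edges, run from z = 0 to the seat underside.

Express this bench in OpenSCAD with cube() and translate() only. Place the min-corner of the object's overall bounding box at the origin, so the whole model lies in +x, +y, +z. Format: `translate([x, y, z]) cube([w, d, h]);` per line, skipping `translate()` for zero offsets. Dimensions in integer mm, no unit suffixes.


// leg_h = 426 − 49 = 377
translate([0, 0, 377]) cube([1881, 355, 49]);
cube([80, 80, 377]);
translate([0, 275, 0]) cube([80, 80, 377]);
translate([1801, 0, 0]) cube([80, 80, 377]);
translate([1801, 275, 0]) cube([80, 80, 377]);


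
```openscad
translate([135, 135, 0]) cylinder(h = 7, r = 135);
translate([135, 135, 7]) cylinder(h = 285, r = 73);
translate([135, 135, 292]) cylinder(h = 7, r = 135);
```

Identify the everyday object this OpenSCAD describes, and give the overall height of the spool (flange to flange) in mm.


A spool. The overall height is 299 mm.

Three coaxial cylinders, large–small–large — a spool. Two 7 mm flanges and a 285 mm core give 7 + 285 + 7 = 299 mm.


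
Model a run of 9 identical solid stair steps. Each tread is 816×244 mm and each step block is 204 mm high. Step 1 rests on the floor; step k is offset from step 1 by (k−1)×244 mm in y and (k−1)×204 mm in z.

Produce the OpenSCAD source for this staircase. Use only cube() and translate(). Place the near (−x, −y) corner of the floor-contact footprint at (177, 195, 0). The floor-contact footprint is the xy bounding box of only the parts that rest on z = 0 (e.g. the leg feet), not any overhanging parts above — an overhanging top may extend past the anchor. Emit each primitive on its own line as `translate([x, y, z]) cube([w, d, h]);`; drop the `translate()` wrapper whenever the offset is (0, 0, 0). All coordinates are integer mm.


translate([177, 195, 0]) cube([816, 244, 204]);
translate([177, 439, 204]) cube([816, 244, 204]);
translate([177, 683, 408]) cube([816, 244, 204]);
translate([177, 927, 612]) cube([816, 244, 204]);
translate([177, 1171, 816]) cube([816, 244, 204]);
translate([177, 1415, 1020]) cube([816, 244, 204]);
translate([177, 1659, 1224]) cube([816, 244, 204]);
translate([177, 1903, 1428]) cube([816, 244, 204]);
translate([177, 2147, 1632]) cube([816, 244, 204]);


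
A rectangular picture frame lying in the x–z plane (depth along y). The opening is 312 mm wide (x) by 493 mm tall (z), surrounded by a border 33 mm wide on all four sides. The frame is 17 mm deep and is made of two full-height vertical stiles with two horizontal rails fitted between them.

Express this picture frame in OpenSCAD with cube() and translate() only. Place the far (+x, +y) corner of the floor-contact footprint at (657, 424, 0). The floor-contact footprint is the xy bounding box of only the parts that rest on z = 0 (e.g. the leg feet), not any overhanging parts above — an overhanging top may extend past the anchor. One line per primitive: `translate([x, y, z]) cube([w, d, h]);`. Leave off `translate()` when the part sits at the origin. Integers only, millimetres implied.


translate([279, 407, 0]) cube([33, 17, 559]);
translate([624, 407, 0]) cube([33, 17, 559]);
translate([312, 407, 0]) cube([312, 17, 33]);
translate([312, 407, 526]) cube([312, 17, 33]);


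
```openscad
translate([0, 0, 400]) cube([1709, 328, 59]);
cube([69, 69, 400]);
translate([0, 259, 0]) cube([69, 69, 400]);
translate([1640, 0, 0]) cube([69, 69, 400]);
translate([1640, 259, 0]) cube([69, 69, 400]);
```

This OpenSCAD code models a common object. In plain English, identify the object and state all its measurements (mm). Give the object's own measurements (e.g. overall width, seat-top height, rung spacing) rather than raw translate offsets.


A bench: a 1709×328 mm seat slab, 59 mm thick, top at z = 459 mm, on four 69×69 mm square legs flush with the seat corners and standing on z = 0.


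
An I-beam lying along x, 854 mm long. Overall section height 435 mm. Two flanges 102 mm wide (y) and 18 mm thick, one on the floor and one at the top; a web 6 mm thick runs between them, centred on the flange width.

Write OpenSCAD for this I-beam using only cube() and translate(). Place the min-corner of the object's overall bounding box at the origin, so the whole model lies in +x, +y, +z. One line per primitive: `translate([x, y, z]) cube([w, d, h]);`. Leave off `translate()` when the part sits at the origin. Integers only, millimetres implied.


cube([854, 102, 18]);
translate([0, 48, 18]) cube([854, 6, 399]);
translate([0, 0, 417]) cube([854, 102, 18]);


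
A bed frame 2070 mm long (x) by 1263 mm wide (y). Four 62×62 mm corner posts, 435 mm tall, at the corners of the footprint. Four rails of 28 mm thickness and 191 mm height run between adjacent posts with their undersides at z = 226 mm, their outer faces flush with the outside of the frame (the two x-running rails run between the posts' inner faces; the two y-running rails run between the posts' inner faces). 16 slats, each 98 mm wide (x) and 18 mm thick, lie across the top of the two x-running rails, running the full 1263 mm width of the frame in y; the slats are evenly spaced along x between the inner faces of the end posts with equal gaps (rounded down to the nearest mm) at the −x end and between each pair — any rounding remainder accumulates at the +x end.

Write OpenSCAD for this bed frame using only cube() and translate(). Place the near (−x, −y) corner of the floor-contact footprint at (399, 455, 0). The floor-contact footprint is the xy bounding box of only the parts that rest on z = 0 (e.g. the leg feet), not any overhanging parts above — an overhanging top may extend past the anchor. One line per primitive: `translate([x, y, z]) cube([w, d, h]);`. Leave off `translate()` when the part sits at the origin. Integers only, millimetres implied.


translate([399, 455, 0]) cube([62, 62, 435]);
translate([399, 1656, 0]) cube([62, 62, 435]);
translate([2407, 455, 0]) cube([62, 62, 435]);
translate([2407, 1656, 0]) cube([62, 62, 435]);
translate([461, 455, 226]) cube([1946, 28, 191]);
translate([461, 1690, 226]) cube([1946, 28, 191]);
translate([399, 517, 226]) cube([28, 1139, 191]);
translate([2441, 517, 226]) cube([28, 1139, 191]);
translate([483, 455, 417]) cube([98, 1263, 18]);
translate([603, 455, 417]) cube([98, 1263, 18]);
translate([723, 455, 417]) cube([98, 1263, 18]);
translate([843, 455, 417]) cube([98, 1263, 18]);
translate([963, 455, 417]) cube([98, 1263, 18]);
translate([1083, 455, 417]) cube([98, 1263, 18]);
translate([1203, 455, 417]) cube([98, 1263, 18]);
translate([1323, 455, 417]) cube([98, 1263, 18]);
translate([1443, 455, 417]) cube([98, 1263, 18]);
translate([1563, 455, 417]) cube([98, 1263, 18]);
translate([1683, 455, 417]) cube([98, 1263, 18]);
translate([1803, 455, 417]) cube([98, 1263, 18]);
translate([1923, 455, 417]) cube([98, 1263, 18]);
translate([2043, 455, 417]) cube([98, 1263, 18]);
translate([2163, 455, 417]) cube([98, 1263, 18]);
translate([2283, 455, 417]) cube([98, 1263, 18]);


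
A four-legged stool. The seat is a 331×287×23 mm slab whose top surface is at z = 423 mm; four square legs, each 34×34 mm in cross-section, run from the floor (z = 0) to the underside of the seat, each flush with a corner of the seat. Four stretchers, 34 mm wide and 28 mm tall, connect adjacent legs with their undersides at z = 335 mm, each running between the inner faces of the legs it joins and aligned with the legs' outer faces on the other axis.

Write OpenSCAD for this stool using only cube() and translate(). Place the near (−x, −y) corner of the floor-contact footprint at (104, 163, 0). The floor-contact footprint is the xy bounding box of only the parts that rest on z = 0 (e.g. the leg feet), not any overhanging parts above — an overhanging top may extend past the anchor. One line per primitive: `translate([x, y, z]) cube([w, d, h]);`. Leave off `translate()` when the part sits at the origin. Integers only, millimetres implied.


translate([104, 163, 400]) cube([331, 287, 23]);
translate([104, 163, 0]) cube([34, 34, 400]);
translate([401, 163, 0]) cube([34, 34, 400]);
translate([104, 416, 0]) cube([34, 34, 400]);
translate([401, 416, 0]) cube([34, 34, 400]);
translate([138, 163, 335]) cube([263, 34, 28]);
translate([138, 416, 335]) cube([263, 34, 28]);
translate([104, 197, 335]) cube([34, 219, 28]);
translate([401, 197, 335]) cube([34, 219, 28]);


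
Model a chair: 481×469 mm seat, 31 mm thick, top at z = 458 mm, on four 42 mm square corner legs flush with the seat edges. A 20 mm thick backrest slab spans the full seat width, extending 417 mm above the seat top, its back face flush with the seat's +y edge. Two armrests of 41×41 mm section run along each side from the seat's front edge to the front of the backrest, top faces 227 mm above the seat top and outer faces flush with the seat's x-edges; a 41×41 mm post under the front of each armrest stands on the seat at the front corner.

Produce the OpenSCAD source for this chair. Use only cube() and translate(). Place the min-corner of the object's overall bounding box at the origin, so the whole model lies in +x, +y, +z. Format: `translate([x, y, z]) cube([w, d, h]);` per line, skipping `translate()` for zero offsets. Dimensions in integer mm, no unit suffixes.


translate([0, 0, 427]) cube([481, 469, 31]);
cube([42, 42, 427]);
translate([439, 0, 0]) cube([42, 42, 427]);
translate([0, 427, 0]) cube([42, 42, 427]);
translate([439, 427, 0]) cube([42, 42, 427]);
translate([0, 449, 458]) cube([481, 20, 417]);
translate([0, 0, 644]) cube([41, 449, 41]);
translate([440, 0, 644]) cube([41, 449, 41]);
translate([0, 0, 458]) cube([41, 41, 186]);
translate([440, 0, 458]) cube([41, 41, 186]);


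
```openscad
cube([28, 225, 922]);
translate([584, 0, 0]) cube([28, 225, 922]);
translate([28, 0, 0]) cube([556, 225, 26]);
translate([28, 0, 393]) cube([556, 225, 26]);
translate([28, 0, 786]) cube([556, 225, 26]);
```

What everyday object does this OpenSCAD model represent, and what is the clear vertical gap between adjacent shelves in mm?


A bookshelf. The clear shelf gap is 367 mm.

Two tall side panels with 3 horizontal boards between them — a bookshelf. The first two shelf undersides are at z = 0 and z = 393; with shelf thickness 26, the clear gap is 393 − 0 − 26 = 367 mm.


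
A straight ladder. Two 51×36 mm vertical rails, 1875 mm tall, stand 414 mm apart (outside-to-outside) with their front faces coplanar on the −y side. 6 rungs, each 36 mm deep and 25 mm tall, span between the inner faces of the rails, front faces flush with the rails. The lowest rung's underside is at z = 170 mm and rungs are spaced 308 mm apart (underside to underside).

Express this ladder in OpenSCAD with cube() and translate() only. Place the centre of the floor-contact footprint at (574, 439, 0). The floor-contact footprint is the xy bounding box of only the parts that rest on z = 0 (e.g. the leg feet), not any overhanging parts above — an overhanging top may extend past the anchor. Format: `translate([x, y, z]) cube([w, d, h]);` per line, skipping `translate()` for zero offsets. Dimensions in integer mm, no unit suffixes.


translate([367, 421, 0]) cube([51, 36, 1875]);
translate([730, 421, 0]) cube([51, 36, 1875]);
translate([418, 421, 170]) cube([312, 36, 25]);
translate([418, 421, 478]) cube([312, 36, 25]);
translate([418, 421, 786]) cube([312, 36, 25]);
translate([418, 421, 1094]) cube([312, 36, 25]);
translate([418, 421, 1402]) cube([312, 36, 25]);
translate([418, 421, 1710]) cube([312, 36, 25]);


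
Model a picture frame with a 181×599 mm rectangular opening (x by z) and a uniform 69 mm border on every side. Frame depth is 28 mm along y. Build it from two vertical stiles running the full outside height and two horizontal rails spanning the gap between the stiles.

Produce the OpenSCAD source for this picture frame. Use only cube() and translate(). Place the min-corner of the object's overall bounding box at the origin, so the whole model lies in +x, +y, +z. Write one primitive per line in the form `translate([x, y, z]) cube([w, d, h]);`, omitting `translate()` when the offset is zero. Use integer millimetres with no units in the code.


cube([69, 28, 737]);
translate([250, 0, 0]) cube([69, 28, 737]);
translate([69, 0, 0]) cube([181, 28, 69]);
translate([69, 0, 668]) cube([181, 28, 69]);


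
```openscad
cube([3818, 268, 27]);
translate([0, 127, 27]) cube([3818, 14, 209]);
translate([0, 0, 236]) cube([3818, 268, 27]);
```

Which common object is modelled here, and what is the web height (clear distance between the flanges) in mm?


An I-beam. The web height is 209 mm.

Two wide flanges with a thin centred web — an I-beam. Overall 263 mm minus two 27 mm flanges gives a web of 263 − 2·27 = 209 mm.


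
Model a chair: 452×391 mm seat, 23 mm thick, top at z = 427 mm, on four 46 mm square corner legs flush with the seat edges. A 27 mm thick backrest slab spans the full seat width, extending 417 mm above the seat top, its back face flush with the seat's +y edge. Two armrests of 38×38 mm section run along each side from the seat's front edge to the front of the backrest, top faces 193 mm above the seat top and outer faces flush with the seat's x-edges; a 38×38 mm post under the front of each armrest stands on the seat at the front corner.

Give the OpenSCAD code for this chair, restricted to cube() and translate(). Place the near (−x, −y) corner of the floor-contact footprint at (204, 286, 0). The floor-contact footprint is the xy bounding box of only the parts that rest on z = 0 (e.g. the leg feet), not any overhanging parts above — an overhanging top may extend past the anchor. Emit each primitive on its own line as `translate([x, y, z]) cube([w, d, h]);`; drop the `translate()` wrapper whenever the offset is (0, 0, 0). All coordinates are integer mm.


translate([204, 286, 404]) cube([452, 391, 23]);
translate([204, 286, 0]) cube([46, 46, 404]);
translate([610, 286, 0]) cube([46, 46, 404]);
translate([204, 631, 0]) cube([46, 46, 404]);
translate([610, 631, 0]) cube([46, 46, 404]);
translate([204, 650, 427]) cube([452, 27, 417]);
translate([204, 286, 582]) cube([38, 364, 38]);
translate([618, 286, 582]) cube([38, 364, 38]);
translate([204, 286, 427]) cube([38, 38, 155]);
translate([618, 286, 427]) cube([38, 38, 155]);


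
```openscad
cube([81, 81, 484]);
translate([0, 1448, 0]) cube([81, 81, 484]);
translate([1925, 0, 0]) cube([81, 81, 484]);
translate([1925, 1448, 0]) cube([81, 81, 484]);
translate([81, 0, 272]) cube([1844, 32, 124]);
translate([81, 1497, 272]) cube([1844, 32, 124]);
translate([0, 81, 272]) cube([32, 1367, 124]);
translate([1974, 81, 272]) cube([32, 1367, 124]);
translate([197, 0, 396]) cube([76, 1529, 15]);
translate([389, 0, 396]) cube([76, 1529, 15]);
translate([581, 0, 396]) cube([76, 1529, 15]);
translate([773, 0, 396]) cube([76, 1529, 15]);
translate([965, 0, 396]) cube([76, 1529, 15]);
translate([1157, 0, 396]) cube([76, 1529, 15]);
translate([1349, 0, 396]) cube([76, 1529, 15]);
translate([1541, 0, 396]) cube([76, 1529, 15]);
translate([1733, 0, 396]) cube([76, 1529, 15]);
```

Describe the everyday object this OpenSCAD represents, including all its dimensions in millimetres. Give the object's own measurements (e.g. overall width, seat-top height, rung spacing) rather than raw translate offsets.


A bed frame 2006 mm long (x) by 1529 mm wide (y). Four 81×81 mm corner posts, 484 mm tall, at the corners of the footprint. Four rails of 32 mm thickness and 124 mm height run between adjacent posts with their undersides at z = 272 mm, their outer faces flush with the outside of the frame (the two x-running rails run between the posts' inner faces; the two y-running rails run between the posts' inner faces). 9 slats, each 76 mm wide (x) and 15 mm thick, lie across the top of the two x-running rails, running the full 1529 mm width of the frame in y; along x they sit between the end posts with a 116 mm gap after the −x posts and between neighbouring slats and before the +x posts.


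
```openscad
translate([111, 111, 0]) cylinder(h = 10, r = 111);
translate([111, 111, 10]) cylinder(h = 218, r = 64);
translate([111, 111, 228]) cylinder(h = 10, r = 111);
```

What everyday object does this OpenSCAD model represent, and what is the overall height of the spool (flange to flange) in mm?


A spool. The overall height is 238 mm.

Three coaxial cylinders, large–small–large — a spool. Two 10 mm flanges and a 218 mm core give 10 + 218 + 10 = 238 mm.


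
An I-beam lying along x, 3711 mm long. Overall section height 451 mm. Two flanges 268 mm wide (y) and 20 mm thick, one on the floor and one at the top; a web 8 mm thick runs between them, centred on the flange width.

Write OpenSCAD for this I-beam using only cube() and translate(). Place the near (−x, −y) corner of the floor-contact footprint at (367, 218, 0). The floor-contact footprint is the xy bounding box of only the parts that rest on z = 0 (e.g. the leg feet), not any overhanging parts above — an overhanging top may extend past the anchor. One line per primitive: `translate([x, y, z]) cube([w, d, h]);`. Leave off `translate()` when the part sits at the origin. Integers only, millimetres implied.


translate([367, 218, 0]) cube([3711, 268, 20]);
translate([367, 348, 20]) cube([3711, 8, 411]);
translate([367, 218, 431]) cube([3711, 268, 20]);


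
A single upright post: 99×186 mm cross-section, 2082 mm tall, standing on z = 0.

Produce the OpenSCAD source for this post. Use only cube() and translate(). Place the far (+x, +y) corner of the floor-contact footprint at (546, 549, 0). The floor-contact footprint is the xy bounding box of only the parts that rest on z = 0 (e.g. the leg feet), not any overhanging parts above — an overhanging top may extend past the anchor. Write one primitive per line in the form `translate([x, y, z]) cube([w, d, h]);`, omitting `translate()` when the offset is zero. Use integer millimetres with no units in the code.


translate([447, 363, 0]) cube([99, 186, 2082]);


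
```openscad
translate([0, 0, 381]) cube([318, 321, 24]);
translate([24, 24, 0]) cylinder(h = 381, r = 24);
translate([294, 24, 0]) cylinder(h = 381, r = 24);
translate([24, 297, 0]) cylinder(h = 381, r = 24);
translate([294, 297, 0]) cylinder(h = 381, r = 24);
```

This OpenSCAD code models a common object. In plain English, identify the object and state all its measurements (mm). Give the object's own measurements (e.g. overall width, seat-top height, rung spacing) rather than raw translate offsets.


A four-legged stool. The seat is a 318×321×24 mm slab whose top surface is at z = 405 mm; four round legs, each 48 mm in diameter, run from the floor (z = 0) to the underside of the seat, each leg's axis is inset half a diameter from the nearest pair of seat edges (so the leg's bounding box is flush with the corner).


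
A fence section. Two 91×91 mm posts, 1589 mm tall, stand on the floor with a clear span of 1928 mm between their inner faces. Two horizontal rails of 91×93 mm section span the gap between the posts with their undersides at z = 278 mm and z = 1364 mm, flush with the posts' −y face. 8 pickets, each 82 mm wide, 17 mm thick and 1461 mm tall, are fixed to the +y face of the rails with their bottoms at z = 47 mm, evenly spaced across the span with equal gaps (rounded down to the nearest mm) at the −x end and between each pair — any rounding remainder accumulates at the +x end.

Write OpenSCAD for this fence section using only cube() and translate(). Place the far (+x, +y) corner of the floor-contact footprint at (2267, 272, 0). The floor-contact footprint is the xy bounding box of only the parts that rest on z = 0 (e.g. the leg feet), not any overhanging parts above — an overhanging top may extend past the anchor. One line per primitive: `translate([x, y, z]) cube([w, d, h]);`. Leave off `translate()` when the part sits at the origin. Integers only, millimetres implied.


translate([157, 181, 0]) cube([91, 91, 1589]);
translate([2176, 181, 0]) cube([91, 91, 1589]);
translate([248, 181, 278]) cube([1928, 91, 93]);
translate([248, 181, 1364]) cube([1928, 91, 93]);
translate([389, 272, 47]) cube([82, 17, 1461]);
translate([612, 272, 47]) cube([82, 17, 1461]);
translate([835, 272, 47]) cube([82, 17, 1461]);
translate([1058, 272, 47]) cube([82, 17, 1461]);
translate([1281, 272, 47]) cube([82, 17, 1461]);
translate([1504, 272, 47]) cube([82, 17, 1461]);
translate([1727, 272, 47]) cube([82, 17, 1461]);
translate([1950, 272, 47]) cube([82, 17, 1461]);


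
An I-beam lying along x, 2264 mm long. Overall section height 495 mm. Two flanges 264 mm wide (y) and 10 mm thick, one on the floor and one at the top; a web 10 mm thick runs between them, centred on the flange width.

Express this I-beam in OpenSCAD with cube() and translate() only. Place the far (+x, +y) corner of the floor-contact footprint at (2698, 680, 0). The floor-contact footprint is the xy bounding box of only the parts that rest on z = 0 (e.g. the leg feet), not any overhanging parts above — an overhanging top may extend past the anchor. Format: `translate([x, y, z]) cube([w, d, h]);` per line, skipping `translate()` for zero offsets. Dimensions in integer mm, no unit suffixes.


translate([434, 416, 0]) cube([2264, 264, 10]);
translate([434, 543, 10]) cube([2264, 10, 475]);
translate([434, 416, 485]) cube([2264, 264, 10]);


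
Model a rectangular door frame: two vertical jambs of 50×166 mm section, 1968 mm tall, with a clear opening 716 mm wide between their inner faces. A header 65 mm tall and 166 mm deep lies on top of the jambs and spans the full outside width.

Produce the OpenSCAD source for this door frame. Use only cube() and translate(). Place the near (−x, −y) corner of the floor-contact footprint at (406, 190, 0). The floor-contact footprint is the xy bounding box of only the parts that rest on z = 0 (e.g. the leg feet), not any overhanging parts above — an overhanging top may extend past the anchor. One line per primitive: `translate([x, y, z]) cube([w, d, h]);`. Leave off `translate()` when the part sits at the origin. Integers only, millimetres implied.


translate([406, 190, 0]) cube([50, 166, 1968]);
translate([1172, 190, 0]) cube([50, 166, 1968]);
translate([406, 190, 1968]) cube([816, 166, 65]);
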